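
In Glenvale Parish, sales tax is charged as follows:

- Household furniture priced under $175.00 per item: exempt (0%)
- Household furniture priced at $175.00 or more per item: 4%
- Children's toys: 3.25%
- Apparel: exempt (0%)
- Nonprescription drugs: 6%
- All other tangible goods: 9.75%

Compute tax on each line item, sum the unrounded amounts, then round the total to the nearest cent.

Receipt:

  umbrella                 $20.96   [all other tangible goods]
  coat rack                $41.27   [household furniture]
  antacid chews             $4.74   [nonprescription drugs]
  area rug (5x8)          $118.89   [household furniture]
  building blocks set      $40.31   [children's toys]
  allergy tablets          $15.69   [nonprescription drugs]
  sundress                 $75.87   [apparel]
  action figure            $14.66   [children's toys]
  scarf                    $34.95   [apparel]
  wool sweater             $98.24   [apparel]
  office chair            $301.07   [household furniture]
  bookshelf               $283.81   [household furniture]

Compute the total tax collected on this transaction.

$28.45

Umbrella $20.96: all other tangible goods → 9.75% → $2.0436
Coat rack $41.27: household furniture, under $175.00 → 0% → $0.00
Antacid chews $4.74: nonprescription drugs → 6% → $0.2844
Area rug (5x8) $118.89: household furniture, under $175.00 → 0% → $0.00
Building blocks set $40.31: children's toys → 3.25% → $1.310075
Allergy tablets $15.69: nonprescription drugs → 6% → $0.9414
Sundress $75.87: apparel → 0% → $0.00
Action figure $14.66: children's toys → 3.25% → $0.47645
Scarf $34.95: apparel → 0% → $0.00
Wool sweater $98.24: apparel → 0% → $0.00
Office chair $301.07: household furniture, $175.00 or more → 4% → $12.0428
Bookshelf $283.81: household furniture, $175.00 or more → 4% → $11.3524
Unrounded tax sum = $28.451125 → $28.45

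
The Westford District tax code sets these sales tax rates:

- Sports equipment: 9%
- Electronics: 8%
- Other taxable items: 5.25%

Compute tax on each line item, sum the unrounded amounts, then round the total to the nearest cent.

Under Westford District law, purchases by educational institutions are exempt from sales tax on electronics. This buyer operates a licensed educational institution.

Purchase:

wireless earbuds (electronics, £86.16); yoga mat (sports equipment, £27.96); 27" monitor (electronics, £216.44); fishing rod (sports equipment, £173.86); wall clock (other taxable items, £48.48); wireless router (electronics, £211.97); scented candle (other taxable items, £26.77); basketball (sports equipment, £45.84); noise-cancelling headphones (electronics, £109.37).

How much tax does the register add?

Wireless earbuds £86.16: electronics, buyer-exempt → 0% → £0.00
Yoga mat £27.96: sports equipment → 9% → £2.5164
27" monitor £216.44: electronics, buyer-exempt → 0% → £0.00
Fishing rod £173.86: sports equipment → 9% → £15.6474
Wall clock £48.48: other taxable items → 5.25% → £2.5452
Wireless router £211.97: electronics, buyer-exempt → 0% → £0.00
Scented candle £26.77: other taxable items → 5.25% → £1.405425
Basketball £45.84: sports equipment → 9% → £4.1256
Noise-cancelling headphones £109.37: electronics, buyer-exempt → 0% → £0.00
Unrounded tax sum = £26.240025 → £26.24

£26.24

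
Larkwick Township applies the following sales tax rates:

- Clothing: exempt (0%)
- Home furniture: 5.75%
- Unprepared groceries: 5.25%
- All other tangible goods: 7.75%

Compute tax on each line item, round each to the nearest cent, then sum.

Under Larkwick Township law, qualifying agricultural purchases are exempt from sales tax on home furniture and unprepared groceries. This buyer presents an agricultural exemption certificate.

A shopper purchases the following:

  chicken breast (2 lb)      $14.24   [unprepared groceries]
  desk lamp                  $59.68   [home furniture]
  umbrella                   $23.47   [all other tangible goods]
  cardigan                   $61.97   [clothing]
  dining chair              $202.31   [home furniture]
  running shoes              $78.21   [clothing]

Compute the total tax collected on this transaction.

Chicken breast (2 lb) $14.24: unprepared groceries, buyer-exempt → 0% → $0.00
Desk lamp $59.68: home furniture, buyer-exempt → 0% → $0.00
Umbrella $23.47: all other tangible goods → 7.75% → $1.82
Cardigan $61.97: clothing → 0% → $0.00
Dining chair $202.31: home furniture, buyer-exempt → 0% → $0.00
Running shoes $78.21: clothing → 0% → $0.00
Total tax = $1.82

$1.82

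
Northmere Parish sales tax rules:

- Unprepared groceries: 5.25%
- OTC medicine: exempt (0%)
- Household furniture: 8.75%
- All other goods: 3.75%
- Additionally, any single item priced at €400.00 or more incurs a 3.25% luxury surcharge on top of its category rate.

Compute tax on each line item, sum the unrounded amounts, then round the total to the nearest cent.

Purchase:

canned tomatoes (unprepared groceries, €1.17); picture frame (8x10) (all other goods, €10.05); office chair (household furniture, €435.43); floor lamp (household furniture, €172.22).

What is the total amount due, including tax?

Canned tomatoes €1.17: unprepared groceries → 5.25% → €0.061425
Picture frame (8x10) €10.05: all other goods → 3.75% → €0.376875
Office chair €435.43: household furniture → 8.75% + 3.25% surcharge = 12% → €52.2516
Floor lamp €172.22: household furniture → 8.75% → €15.06925
Subtotal = €618.87; unrounded tax = €67.75915 → €67.76; total due = €686.63

€686.63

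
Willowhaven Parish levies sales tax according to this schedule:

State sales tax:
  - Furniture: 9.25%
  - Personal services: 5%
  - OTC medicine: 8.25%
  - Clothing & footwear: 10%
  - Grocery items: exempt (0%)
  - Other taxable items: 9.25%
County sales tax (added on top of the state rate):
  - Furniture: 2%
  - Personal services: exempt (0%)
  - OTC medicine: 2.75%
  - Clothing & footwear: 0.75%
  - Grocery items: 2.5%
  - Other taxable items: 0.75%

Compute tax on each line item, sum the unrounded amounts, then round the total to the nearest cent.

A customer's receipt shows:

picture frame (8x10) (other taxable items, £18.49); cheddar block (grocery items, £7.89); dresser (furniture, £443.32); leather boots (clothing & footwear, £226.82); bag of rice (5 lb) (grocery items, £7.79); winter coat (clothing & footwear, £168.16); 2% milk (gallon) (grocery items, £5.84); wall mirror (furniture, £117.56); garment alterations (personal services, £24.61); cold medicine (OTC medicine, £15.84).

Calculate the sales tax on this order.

Picture frame (8x10) £18.49: other taxable items → 9.25% + 0.75% county = 10% → £1.849
Cheddar block £7.89: grocery items → 0% + 2.5% county = 2.5% → £0.19725
Dresser £443.32: furniture → 9.25% + 2% county = 11.25% → £49.8735
Leather boots £226.82: clothing & footwear → 10% + 0.75% county = 10.75% → £24.38315
Bag of rice (5 lb) £7.79: grocery items → 0% + 2.5% county = 2.5% → £0.19475
Winter coat £168.16: clothing & footwear → 10% + 0.75% county = 10.75% → £18.0772
2% milk (gallon) £5.84: grocery items → 0% + 2.5% county = 2.5% → £0.146
Wall mirror £117.56: furniture → 9.25% + 2% county = 11.25% → £13.2255
Garment alterations £24.61: personal services → 5% + 0% county = 5% → £1.2305
Cold medicine £15.84: OTC medicine → 8.25% + 2.75% county = 11% → £1.7424
Unrounded tax sum = £110.91925 → £110.92

£110.92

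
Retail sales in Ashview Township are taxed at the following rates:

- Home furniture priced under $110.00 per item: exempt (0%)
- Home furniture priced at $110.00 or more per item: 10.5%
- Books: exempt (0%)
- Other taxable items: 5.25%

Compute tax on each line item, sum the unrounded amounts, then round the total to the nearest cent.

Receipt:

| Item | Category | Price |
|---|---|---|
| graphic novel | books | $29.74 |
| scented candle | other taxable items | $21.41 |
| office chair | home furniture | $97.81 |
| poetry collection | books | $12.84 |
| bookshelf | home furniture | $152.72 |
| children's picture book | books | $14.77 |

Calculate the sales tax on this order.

$17.16

Graphic novel $29.74: books → 0% → $0.00
Scented candle $21.41: other taxable items → 5.25% → $1.124025
Office chair $97.81: home furniture, under $110.00 → 0% → $0.00
Poetry collection $12.84: books → 0% → $0.00
Bookshelf $152.72: home furniture, $110.00 or more → 10.5% → $16.0356
Children's picture book $14.77: books → 0% → $0.00
Unrounded tax sum = $17.159625 → $17.16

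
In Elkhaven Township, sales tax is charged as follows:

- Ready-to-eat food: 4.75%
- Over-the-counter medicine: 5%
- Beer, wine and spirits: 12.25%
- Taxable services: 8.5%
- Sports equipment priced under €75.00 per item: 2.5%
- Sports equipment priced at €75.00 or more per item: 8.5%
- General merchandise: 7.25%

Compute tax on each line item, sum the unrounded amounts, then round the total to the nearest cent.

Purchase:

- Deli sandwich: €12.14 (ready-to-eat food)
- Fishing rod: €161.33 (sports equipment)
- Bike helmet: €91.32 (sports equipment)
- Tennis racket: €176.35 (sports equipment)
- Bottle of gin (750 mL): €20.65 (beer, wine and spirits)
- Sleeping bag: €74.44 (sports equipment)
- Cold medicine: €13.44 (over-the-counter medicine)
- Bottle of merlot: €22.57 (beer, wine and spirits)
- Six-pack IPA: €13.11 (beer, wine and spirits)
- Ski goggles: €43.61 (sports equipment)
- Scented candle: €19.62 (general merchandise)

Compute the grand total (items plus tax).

€697.57

Deli sandwich €12.14: ready-to-eat food → 4.75% → €0.57665
Fishing rod €161.33: sports equipment, €75.00 or more → 8.5% → €13.71305
Bike helmet €91.32: sports equipment, €75.00 or more → 8.5% → €7.7622
Tennis racket €176.35: sports equipment, €75.00 or more → 8.5% → €14.98975
Bottle of gin (750 mL) €20.65: beer, wine and spirits → 12.25% → €2.529625
Sleeping bag €74.44: sports equipment, under €75.00 → 2.5% → €1.861
Cold medicine €13.44: over-the-counter medicine → 5% → €0.672
Bottle of merlot €22.57: beer, wine and spirits → 12.25% → €2.764825
Six-pack IPA €13.11: beer, wine and spirits → 12.25% → €1.605975
Ski goggles €43.61: sports equipment, under €75.00 → 2.5% → €1.09025
Scented candle €19.62: general merchandise → 7.25% → €1.42245
Subtotal = €648.58; unrounded tax = €48.987775 → €48.99; total due = €697.57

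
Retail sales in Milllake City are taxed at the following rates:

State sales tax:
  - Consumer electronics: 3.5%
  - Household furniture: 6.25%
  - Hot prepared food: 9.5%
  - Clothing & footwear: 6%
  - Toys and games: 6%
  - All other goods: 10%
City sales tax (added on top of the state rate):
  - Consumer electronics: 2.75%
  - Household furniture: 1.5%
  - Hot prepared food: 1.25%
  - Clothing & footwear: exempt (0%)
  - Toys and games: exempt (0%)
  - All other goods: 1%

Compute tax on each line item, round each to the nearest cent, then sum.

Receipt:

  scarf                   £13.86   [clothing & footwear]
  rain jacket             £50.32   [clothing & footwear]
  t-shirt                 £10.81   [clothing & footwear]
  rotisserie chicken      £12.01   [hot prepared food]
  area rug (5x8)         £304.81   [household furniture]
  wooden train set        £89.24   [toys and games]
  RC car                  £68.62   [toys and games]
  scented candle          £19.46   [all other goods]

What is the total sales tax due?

£41.02

Scarf £13.86: clothing & footwear → 6% + 0% city = 6% → £0.83
Rain jacket £50.32: clothing & footwear → 6% + 0% city = 6% → £3.02
T-shirt £10.81: clothing & footwear → 6% + 0% city = 6% → £0.65
Rotisserie chicken £12.01: hot prepared food → 9.5% + 1.25% city = 10.75% → £1.29
Area rug (5x8) £304.81: household furniture → 6.25% + 1.5% city = 7.75% → £23.62
Wooden train set £89.24: toys and games → 6% + 0% city = 6% → £5.35
RC car £68.62: toys and games → 6% + 0% city = 6% → £4.12
Scented candle £19.46: all other goods → 10% + 1% city = 11% → £2.14
Total tax = £0.83 + £3.02 + £0.65 + £1.29 + £23.62 + £5.35 + £4.12 + £2.14 = £41.02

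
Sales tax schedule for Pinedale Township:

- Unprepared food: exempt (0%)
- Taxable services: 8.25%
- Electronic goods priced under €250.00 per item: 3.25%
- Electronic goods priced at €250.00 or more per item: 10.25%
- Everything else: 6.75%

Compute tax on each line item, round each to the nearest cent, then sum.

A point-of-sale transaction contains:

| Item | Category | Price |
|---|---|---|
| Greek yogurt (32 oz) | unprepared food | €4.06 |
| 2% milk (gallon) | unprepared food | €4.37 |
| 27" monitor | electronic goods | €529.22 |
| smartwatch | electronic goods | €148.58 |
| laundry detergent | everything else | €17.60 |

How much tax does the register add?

Greek yogurt (32 oz) €4.06: unprepared food → 0% → €0.00
2% milk (gallon) €4.37: unprepared food → 0% → €0.00
27" monitor €529.22: electronic goods, €250.00 or more → 10.25% → €54.25
Smartwatch €148.58: electronic goods, under €250.00 → 3.25% → €4.83
Laundry detergent €17.60: everything else → 6.75% → €1.19
Total tax = €54.25 + €4.83 + €1.19 = €60.27

€60.27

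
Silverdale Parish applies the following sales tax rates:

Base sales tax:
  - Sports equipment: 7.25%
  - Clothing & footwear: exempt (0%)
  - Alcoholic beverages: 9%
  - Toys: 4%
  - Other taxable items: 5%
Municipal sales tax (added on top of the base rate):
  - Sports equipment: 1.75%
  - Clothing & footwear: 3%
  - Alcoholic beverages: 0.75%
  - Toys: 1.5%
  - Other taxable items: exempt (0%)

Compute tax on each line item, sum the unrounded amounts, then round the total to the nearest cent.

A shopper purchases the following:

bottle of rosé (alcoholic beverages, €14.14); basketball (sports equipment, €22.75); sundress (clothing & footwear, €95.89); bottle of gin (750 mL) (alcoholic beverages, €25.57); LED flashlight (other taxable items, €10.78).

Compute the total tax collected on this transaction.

€9.33

Bottle of rosé €14.14: alcoholic beverages → 9% + 0.75% municipal = 9.75% → €1.37865
Basketball €22.75: sports equipment → 7.25% + 1.75% municipal = 9% → €2.0475
Sundress €95.89: clothing & footwear → 0% + 3% municipal = 3% → €2.8767
Bottle of gin (750 mL) €25.57: alcoholic beverages → 9% + 0.75% municipal = 9.75% → €2.493075
LED flashlight €10.78: other taxable items → 5% + 0% municipal = 5% → €0.539
Unrounded tax sum = €9.334925 → €9.33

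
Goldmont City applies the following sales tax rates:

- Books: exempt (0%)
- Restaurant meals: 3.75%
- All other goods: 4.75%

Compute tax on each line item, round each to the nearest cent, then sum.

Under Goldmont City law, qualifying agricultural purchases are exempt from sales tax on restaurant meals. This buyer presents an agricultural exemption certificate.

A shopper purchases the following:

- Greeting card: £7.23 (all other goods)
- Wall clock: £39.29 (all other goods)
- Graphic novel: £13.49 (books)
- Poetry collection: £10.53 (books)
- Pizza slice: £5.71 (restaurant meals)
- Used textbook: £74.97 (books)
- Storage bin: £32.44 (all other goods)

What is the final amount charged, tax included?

£187.41

Greeting card £7.23: all other goods → 4.75% → £0.34
Wall clock £39.29: all other goods → 4.75% → £1.87
Graphic novel £13.49: books → 0% → £0.00
Poetry collection £10.53: books → 0% → £0.00
Pizza slice £5.71: restaurant meals, buyer-exempt → 0% → £0.00
Used textbook £74.97: books → 0% → £0.00
Storage bin £32.44: all other goods → 4.75% → £1.54
Subtotal = £183.66; tax = £3.75; total due = £187.41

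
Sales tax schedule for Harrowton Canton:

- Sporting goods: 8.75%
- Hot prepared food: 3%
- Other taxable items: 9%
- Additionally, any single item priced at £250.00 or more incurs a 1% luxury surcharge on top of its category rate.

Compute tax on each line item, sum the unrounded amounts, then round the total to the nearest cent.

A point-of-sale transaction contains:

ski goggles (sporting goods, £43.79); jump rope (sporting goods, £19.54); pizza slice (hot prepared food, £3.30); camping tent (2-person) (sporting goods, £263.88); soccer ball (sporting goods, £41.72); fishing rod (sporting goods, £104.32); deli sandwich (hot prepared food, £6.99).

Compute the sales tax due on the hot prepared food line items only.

£0.31

Pizza slice £3.30: hot prepared food → 3% → £0.099
Deli sandwich £6.99: hot prepared food → 3% → £0.2097
Tax on hot prepared food: unrounded sum = £0.3087 → £0.31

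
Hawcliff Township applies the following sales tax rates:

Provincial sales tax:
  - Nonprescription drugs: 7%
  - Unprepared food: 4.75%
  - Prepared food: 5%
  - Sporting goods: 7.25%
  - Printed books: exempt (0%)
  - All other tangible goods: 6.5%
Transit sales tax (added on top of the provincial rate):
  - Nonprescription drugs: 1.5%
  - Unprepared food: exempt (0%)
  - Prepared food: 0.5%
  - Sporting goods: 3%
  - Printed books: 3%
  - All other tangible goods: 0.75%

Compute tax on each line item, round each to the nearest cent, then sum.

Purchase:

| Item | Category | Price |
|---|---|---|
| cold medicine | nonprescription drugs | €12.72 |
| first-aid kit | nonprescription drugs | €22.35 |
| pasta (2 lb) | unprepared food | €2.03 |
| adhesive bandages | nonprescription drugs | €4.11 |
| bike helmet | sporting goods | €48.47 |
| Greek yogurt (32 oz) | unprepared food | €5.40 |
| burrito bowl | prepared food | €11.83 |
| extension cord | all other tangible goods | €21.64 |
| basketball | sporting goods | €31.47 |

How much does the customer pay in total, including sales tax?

€174.13

Cold medicine €12.72: nonprescription drugs → 7% + 1.5% transit = 8.5% → €1.08
First-aid kit €22.35: nonprescription drugs → 7% + 1.5% transit = 8.5% → €1.90
Pasta (2 lb) €2.03: unprepared food → 4.75% + 0% transit = 4.75% → €0.10
Adhesive bandages €4.11: nonprescription drugs → 7% + 1.5% transit = 8.5% → €0.35
Bike helmet €48.47: sporting goods → 7.25% + 3% transit = 10.25% → €4.97
Greek yogurt (32 oz) €5.40: unprepared food → 4.75% + 0% transit = 4.75% → €0.26
Burrito bowl €11.83: prepared food → 5% + 0.5% transit = 5.5% → €0.65
Extension cord €21.64: all other tangible goods → 6.5% + 0.75% transit = 7.25% → €1.57
Basketball €31.47: sporting goods → 7.25% + 3% transit = 10.25% → €3.23
Subtotal = €160.02; tax = €14.11; total due = €174.13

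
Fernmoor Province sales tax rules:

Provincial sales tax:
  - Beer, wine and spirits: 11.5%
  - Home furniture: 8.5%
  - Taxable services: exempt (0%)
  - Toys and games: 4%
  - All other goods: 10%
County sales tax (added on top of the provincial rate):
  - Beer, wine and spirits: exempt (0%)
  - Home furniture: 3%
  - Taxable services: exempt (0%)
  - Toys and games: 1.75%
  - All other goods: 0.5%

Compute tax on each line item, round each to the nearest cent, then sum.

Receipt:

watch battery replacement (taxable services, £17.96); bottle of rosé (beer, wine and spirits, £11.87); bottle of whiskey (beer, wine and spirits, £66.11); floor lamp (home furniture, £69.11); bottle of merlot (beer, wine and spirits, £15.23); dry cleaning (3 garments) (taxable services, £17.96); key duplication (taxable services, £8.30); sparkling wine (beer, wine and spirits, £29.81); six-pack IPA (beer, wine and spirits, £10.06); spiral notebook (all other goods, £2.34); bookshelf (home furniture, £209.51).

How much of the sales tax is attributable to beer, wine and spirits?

Bottle of rosé £11.87: beer, wine and spirits → 11.5% + 0% county = 11.5% → £1.37
Bottle of whiskey £66.11: beer, wine and spirits → 11.5% + 0% county = 11.5% → £7.60
Bottle of merlot £15.23: beer, wine and spirits → 11.5% + 0% county = 11.5% → £1.75
Sparkling wine £29.81: beer, wine and spirits → 11.5% + 0% county = 11.5% → £3.43
Six-pack IPA £10.06: beer, wine and spirits → 11.5% + 0% county = 11.5% → £1.16
Tax on beer, wine and spirits = £1.37 + £7.60 + £1.75 + £3.43 + £1.16 = £15.31

£15.31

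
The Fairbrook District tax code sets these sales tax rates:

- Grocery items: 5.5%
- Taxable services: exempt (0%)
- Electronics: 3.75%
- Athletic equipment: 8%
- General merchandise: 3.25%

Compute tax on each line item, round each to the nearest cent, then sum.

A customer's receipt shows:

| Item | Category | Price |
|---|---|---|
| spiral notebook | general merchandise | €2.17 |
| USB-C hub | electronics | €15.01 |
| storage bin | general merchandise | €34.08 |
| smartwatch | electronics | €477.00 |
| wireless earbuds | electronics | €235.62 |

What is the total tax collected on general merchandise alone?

€1.18

Spiral notebook €2.17: general merchandise → 3.25% → €0.07
Storage bin €34.08: general merchandise → 3.25% → €1.11
Tax on general merchandise = €0.07 + €1.11 = €1.18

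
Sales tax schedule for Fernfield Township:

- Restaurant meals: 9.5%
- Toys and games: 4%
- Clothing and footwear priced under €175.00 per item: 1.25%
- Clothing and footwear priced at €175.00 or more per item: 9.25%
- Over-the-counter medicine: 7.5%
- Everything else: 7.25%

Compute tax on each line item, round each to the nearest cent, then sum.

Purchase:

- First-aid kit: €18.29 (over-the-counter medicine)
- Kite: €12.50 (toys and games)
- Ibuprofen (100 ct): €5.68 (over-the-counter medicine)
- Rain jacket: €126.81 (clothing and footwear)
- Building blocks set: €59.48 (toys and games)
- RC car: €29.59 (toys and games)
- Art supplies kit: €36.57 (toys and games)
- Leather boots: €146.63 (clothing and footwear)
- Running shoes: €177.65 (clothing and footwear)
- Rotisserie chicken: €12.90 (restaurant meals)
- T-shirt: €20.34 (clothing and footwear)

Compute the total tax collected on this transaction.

First-aid kit €18.29: over-the-counter medicine → 7.5% → €1.37
Kite €12.50: toys and games → 4% → €0.50
Ibuprofen (100 ct) €5.68: over-the-counter medicine → 7.5% → €0.43
Rain jacket €126.81: clothing and footwear, under €175.00 → 1.25% → €1.59
Building blocks set €59.48: toys and games → 4% → €2.38
RC car €29.59: toys and games → 4% → €1.18
Art supplies kit €36.57: toys and games → 4% → €1.46
Leather boots €146.63: clothing and footwear, under €175.00 → 1.25% → €1.83
Running shoes €177.65: clothing and footwear, €175.00 or more → 9.25% → €16.43
Rotisserie chicken €12.90: restaurant meals → 9.5% → €1.23
T-shirt €20.34: clothing and footwear, under €175.00 → 1.25% → €0.25
Total tax = €1.37 + €0.50 + €0.43 + €1.59 + €2.38 + €1.18 + €1.46 + €1.83 + €16.43 + €1.23 + €0.25 = €28.65

€28.65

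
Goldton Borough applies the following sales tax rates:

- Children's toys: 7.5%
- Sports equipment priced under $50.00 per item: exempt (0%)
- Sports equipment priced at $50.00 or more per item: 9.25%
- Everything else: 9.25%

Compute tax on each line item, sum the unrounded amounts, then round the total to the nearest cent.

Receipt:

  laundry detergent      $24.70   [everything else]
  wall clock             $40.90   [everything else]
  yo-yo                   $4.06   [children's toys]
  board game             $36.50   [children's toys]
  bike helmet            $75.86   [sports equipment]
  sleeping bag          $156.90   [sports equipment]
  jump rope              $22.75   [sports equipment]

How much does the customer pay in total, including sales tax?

$392.31

Laundry detergent $24.70: everything else → 9.25% → $2.28475
Wall clock $40.90: everything else → 9.25% → $3.78325
Yo-yo $4.06: children's toys → 7.5% → $0.3045
Board game $36.50: children's toys → 7.5% → $2.7375
Bike helmet $75.86: sports equipment, $50.00 or more → 9.25% → $7.01705
Sleeping bag $156.90: sports equipment, $50.00 or more → 9.25% → $14.51325
Jump rope $22.75: sports equipment, under $50.00 → 0% → $0.00
Subtotal = $361.67; unrounded tax = $30.6403 → $30.64; total due = $392.31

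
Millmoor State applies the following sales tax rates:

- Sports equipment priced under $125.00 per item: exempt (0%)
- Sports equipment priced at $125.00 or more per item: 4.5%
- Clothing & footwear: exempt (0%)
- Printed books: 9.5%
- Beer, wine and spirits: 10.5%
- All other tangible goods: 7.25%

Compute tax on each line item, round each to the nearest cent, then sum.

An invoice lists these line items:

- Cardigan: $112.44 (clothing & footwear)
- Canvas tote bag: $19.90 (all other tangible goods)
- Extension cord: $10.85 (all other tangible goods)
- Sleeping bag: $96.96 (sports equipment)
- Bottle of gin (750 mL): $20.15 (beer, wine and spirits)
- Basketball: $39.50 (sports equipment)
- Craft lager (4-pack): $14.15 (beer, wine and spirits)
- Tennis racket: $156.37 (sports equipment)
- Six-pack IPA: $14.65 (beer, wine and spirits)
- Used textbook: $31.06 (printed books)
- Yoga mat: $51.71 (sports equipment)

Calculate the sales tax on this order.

$17.37

Cardigan $112.44: clothing & footwear → 0% → $0.00
Canvas tote bag $19.90: all other tangible goods → 7.25% → $1.44
Extension cord $10.85: all other tangible goods → 7.25% → $0.79
Sleeping bag $96.96: sports equipment, under $125.00 → 0% → $0.00
Bottle of gin (750 mL) $20.15: beer, wine and spirits → 10.5% → $2.12
Basketball $39.50: sports equipment, under $125.00 → 0% → $0.00
Craft lager (4-pack) $14.15: beer, wine and spirits → 10.5% → $1.49
Tennis racket $156.37: sports equipment, $125.00 or more → 4.5% → $7.04
Six-pack IPA $14.65: beer, wine and spirits → 10.5% → $1.54
Used textbook $31.06: printed books → 9.5% → $2.95
Yoga mat $51.71: sports equipment, under $125.00 → 0% → $0.00
Total tax = $1.44 + $0.79 + $2.12 + $1.49 + $7.04 + $1.54 + $2.95 = $17.37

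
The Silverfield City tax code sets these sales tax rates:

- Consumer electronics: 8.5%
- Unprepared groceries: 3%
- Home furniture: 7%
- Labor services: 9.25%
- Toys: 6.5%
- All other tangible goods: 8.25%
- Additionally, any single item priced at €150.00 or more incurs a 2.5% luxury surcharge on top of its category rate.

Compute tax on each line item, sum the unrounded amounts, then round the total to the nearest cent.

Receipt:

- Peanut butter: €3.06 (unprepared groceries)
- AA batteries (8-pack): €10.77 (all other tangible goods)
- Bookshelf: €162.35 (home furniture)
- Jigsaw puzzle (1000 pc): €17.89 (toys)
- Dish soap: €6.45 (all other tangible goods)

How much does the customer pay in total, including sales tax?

Peanut butter €3.06: unprepared groceries → 3% → €0.0918
AA batteries (8-pack) €10.77: all other tangible goods → 8.25% → €0.888525
Bookshelf €162.35: home furniture → 7% + 2.5% surcharge = 9.5% → €15.42325
Jigsaw puzzle (1000 pc) €17.89: toys → 6.5% → €1.16285
Dish soap €6.45: all other tangible goods → 8.25% → €0.532125
Subtotal = €200.52; unrounded tax = €18.09855 → €18.10; total due = €218.62

€218.62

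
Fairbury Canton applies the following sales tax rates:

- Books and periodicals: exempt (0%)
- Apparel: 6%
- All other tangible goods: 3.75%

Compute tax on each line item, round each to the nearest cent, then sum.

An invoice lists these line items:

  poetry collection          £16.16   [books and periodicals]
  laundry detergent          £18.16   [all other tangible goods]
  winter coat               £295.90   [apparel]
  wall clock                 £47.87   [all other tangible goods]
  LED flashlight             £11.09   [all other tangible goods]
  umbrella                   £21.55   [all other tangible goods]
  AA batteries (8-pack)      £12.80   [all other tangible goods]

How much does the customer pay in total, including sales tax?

£445.47

Poetry collection £16.16: books and periodicals → 0% → £0.00
Laundry detergent £18.16: all other tangible goods → 3.75% → £0.68
Winter coat £295.90: apparel → 6% → £17.75
Wall clock £47.87: all other tangible goods → 3.75% → £1.80
LED flashlight £11.09: all other tangible goods → 3.75% → £0.42
Umbrella £21.55: all other tangible goods → 3.75% → £0.81
AA batteries (8-pack) £12.80: all other tangible goods → 3.75% → £0.48
Subtotal = £423.53; tax = £21.94; total due = £445.47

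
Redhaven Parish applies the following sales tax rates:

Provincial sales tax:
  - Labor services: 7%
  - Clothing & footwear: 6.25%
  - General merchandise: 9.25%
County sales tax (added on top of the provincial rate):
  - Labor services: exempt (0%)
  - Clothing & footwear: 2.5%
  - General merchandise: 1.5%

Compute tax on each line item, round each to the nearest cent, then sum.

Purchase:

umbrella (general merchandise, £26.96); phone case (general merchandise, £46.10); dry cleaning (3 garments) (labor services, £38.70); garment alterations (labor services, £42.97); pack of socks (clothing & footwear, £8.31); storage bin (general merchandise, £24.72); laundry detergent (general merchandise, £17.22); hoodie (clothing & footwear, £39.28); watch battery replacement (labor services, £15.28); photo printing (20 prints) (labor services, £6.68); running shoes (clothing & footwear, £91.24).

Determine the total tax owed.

Umbrella £26.96: general merchandise → 9.25% + 1.5% county = 10.75% → £2.90
Phone case £46.10: general merchandise → 9.25% + 1.5% county = 10.75% → £4.96
Dry cleaning (3 garments) £38.70: labor services → 7% + 0% county = 7% → £2.71
Garment alterations £42.97: labor services → 7% + 0% county = 7% → £3.01
Pack of socks £8.31: clothing & footwear → 6.25% + 2.5% county = 8.75% → £0.73
Storage bin £24.72: general merchandise → 9.25% + 1.5% county = 10.75% → £2.66
Laundry detergent £17.22: general merchandise → 9.25% + 1.5% county = 10.75% → £1.85
Hoodie £39.28: clothing & footwear → 6.25% + 2.5% county = 8.75% → £3.44
Watch battery replacement £15.28: labor services → 7% + 0% county = 7% → £1.07
Photo printing (20 prints) £6.68: labor services → 7% + 0% county = 7% → £0.47
Running shoes £91.24: clothing & footwear → 6.25% + 2.5% county = 8.75% → £7.98
Total tax = £2.90 + £4.96 + £2.71 + £3.01 + £0.73 + £2.66 + £1.85 + £3.44 + £1.07 + £0.47 + £7.98 = £31.78

£31.78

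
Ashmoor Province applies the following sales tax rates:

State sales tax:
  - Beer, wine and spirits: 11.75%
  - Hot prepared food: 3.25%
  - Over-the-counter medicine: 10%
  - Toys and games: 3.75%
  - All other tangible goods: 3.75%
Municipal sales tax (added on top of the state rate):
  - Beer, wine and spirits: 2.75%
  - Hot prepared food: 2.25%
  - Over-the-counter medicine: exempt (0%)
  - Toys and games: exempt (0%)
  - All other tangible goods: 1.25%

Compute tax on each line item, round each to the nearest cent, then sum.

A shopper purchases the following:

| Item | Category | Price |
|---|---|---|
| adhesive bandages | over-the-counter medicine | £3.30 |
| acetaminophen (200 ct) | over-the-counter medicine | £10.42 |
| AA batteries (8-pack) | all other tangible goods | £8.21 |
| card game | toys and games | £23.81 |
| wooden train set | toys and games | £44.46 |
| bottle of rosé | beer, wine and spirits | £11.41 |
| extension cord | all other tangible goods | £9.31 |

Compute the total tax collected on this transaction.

£6.46

Adhesive bandages £3.30: over-the-counter medicine → 10% + 0% municipal = 10% → £0.33
Acetaminophen (200 ct) £10.42: over-the-counter medicine → 10% + 0% municipal = 10% → £1.04
AA batteries (8-pack) £8.21: all other tangible goods → 3.75% + 1.25% municipal = 5% → £0.41
Card game £23.81: toys and games → 3.75% + 0% municipal = 3.75% → £0.89
Wooden train set £44.46: toys and games → 3.75% + 0% municipal = 3.75% → £1.67
Bottle of rosé £11.41: beer, wine and spirits → 11.75% + 2.75% municipal = 14.5% → £1.65
Extension cord £9.31: all other tangible goods → 3.75% + 1.25% municipal = 5% → £0.47
Total tax = £0.33 + £1.04 + £0.41 + £0.89 + £1.67 + £1.65 + £0.47 = £6.46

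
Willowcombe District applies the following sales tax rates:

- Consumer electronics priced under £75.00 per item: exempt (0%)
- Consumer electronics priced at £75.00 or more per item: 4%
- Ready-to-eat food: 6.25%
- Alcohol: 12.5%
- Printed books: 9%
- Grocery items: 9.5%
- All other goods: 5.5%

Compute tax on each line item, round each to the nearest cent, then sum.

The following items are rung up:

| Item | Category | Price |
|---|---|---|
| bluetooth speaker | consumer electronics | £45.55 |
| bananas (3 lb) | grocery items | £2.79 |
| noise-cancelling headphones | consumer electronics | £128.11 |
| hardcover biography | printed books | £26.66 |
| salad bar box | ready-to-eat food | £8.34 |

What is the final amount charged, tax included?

£219.76

Bluetooth speaker £45.55: consumer electronics, under £75.00 → 0% → £0.00
Bananas (3 lb) £2.79: grocery items → 9.5% → £0.27
Noise-cancelling headphones £128.11: consumer electronics, £75.00 or more → 4% → £5.12
Hardcover biography £26.66: printed books → 9% → £2.40
Salad bar box £8.34: ready-to-eat food → 6.25% → £0.52
Subtotal = £211.45; tax = £8.31; total due = £219.76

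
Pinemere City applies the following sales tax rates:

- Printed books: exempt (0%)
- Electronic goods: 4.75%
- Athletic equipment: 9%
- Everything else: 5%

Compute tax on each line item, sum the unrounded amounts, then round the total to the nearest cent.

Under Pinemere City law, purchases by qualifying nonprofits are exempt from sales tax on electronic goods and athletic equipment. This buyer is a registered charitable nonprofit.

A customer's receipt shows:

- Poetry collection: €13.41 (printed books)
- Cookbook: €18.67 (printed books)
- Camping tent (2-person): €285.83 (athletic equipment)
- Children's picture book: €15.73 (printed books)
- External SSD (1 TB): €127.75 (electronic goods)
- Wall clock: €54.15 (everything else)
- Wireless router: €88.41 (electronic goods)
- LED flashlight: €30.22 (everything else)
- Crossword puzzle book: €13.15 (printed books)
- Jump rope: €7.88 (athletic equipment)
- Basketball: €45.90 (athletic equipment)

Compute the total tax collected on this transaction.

€4.22

Poetry collection €13.41: printed books → 0% → €0.00
Cookbook €18.67: printed books → 0% → €0.00
Camping tent (2-person) €285.83: athletic equipment, buyer-exempt → 0% → €0.00
Children's picture book €15.73: printed books → 0% → €0.00
External SSD (1 TB) €127.75: electronic goods, buyer-exempt → 0% → €0.00
Wall clock €54.15: everything else → 5% → €2.7075
Wireless router €88.41: electronic goods, buyer-exempt → 0% → €0.00
LED flashlight €30.22: everything else → 5% → €1.511
Crossword puzzle book €13.15: printed books → 0% → €0.00
Jump rope €7.88: athletic equipment, buyer-exempt → 0% → €0.00
Basketball €45.90: athletic equipment, buyer-exempt → 0% → €0.00
Unrounded tax sum = €4.2185 → €4.22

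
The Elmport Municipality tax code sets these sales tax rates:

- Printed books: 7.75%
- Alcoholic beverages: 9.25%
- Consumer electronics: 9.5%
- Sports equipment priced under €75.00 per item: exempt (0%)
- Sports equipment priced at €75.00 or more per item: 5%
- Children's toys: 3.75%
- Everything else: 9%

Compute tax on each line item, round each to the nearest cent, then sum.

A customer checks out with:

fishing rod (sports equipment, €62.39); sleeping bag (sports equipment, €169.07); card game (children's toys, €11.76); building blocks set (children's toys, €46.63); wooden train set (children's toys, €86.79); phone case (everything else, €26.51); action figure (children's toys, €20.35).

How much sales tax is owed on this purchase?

Fishing rod €62.39: sports equipment, under €75.00 → 0% → €0.00
Sleeping bag €169.07: sports equipment, €75.00 or more → 5% → €8.45
Card game €11.76: children's toys → 3.75% → €0.44
Building blocks set €46.63: children's toys → 3.75% → €1.75
Wooden train set €86.79: children's toys → 3.75% → €3.25
Phone case €26.51: everything else → 9% → €2.39
Action figure €20.35: children's toys → 3.75% → €0.76
Total tax = €8.45 + €0.44 + €1.75 + €3.25 + €2.39 + €0.76 = €17.04

€17.04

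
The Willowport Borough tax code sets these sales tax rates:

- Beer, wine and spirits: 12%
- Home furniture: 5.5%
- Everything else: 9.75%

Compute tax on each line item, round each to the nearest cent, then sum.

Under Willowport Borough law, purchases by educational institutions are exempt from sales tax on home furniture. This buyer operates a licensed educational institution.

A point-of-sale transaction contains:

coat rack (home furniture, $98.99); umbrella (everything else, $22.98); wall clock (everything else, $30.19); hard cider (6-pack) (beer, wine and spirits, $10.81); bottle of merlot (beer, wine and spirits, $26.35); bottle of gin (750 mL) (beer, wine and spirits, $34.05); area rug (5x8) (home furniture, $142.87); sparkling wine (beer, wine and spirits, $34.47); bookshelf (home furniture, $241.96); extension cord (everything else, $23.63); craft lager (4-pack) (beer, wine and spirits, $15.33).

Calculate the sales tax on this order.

$22.01

Coat rack $98.99: home furniture, buyer-exempt → 0% → $0.00
Umbrella $22.98: everything else → 9.75% → $2.24
Wall clock $30.19: everything else → 9.75% → $2.94
Hard cider (6-pack) $10.81: beer, wine and spirits → 12% → $1.30
Bottle of merlot $26.35: beer, wine and spirits → 12% → $3.16
Bottle of gin (750 mL) $34.05: beer, wine and spirits → 12% → $4.09
Area rug (5x8) $142.87: home furniture, buyer-exempt → 0% → $0.00
Sparkling wine $34.47: beer, wine and spirits → 12% → $4.14
Bookshelf $241.96: home furniture, buyer-exempt → 0% → $0.00
Extension cord $23.63: everything else → 9.75% → $2.30
Craft lager (4-pack) $15.33: beer, wine and spirits → 12% → $1.84
Total tax = $2.24 + $2.94 + $1.30 + $3.16 + $4.09 + $4.14 + $2.30 + $1.84 = $22.01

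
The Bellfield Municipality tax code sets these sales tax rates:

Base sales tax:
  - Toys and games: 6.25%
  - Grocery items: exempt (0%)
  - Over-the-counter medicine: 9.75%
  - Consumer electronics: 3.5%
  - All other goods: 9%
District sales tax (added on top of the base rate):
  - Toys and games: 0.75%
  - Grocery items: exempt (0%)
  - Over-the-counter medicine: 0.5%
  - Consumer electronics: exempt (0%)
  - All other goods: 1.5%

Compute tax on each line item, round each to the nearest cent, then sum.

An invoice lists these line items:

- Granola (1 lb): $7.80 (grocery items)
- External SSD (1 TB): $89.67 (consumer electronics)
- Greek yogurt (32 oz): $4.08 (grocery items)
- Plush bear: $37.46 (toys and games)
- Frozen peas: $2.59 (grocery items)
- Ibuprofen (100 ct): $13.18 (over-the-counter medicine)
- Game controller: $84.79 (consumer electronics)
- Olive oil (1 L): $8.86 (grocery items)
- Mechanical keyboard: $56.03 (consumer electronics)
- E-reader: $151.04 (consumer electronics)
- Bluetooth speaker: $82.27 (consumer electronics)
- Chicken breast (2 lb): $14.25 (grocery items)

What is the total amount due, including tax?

Granola (1 lb) $7.80: grocery items → 0% + 0% district = 0% → $0.00
External SSD (1 TB) $89.67: consumer electronics → 3.5% + 0% district = 3.5% → $3.14
Greek yogurt (32 oz) $4.08: grocery items → 0% + 0% district = 0% → $0.00
Plush bear $37.46: toys and games → 6.25% + 0.75% district = 7% → $2.62
Frozen peas $2.59: grocery items → 0% + 0% district = 0% → $0.00
Ibuprofen (100 ct) $13.18: over-the-counter medicine → 9.75% + 0.5% district = 10.25% → $1.35
Game controller $84.79: consumer electronics → 3.5% + 0% district = 3.5% → $2.97
Olive oil (1 L) $8.86: grocery items → 0% + 0% district = 0% → $0.00
Mechanical keyboard $56.03: consumer electronics → 3.5% + 0% district = 3.5% → $1.96
E-reader $151.04: consumer electronics → 3.5% + 0% district = 3.5% → $5.29
Bluetooth speaker $82.27: consumer electronics → 3.5% + 0% district = 3.5% → $2.88
Chicken breast (2 lb) $14.25: grocery items → 0% + 0% district = 0% → $0.00
Subtotal = $552.02; tax = $20.21; total due = $572.23

$572.23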